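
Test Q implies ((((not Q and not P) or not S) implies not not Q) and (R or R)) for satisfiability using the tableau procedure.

Initial set: {T (Q implies ((((not Q and not P) or not S) implies not not Q) and (R or R)))}.
T (Q implies ((((not Q and not P) or not S) implies not not Q) and (R or R))): β-rule — branch into F Q  //  T ((((not Q and not P) or not S) implies not not Q) and (R or R)).
  branch 1 (add F Q):
    ○ open, literals {Q=0}.
  branch 2 (add T ((((not Q and not P) or not S) implies not not Q) and (R or R))):
    T ((((not Q and not P) or not S) implies not not Q) and (R or R)): α-rule — add T (((not Q and not P) or not S) implies not not Q), T (R or R).
    T (((not Q and not P) or not S) implies not not Q): β-rule — branch into F ((not Q and not P) or not S)  //  T not not Q.
      branch 2.1 (add F ((not Q and not P) or not S)):
        F ((not Q and not P) or not S): α-rule — add F (not Q and not P), F not S.
        T (R or R): β-rule — branch into T R  //  T R.
          branch 2.1.1 (add T R):
            F (not Q and not P): β-rule — branch into F not Q  //  F not P.
              branch 2.1.1.1 (add F not Q):
                ○ open, literals {Q=1, R=1, S=1}.
              branch 2.1.1.2 (add F not P):
                ○ open, literals {P=1, R=1, S=1}.
          branch 2.1.2 (add T R):
            F (not Q and not P): β-rule — branch into F not Q  //  F not P.
              branch 2.1.2.1 (add F not Q):
                ○ open, literals {Q=1, R=1, S=1}.
              branch 2.1.2.2 (add F not P):
                ○ open, literals {P=1, R=1, S=1}.
      branch 2.2 (add T not not Q):
        T not not Q: drop double negation, giving T Q.
        T (R or R): β-rule — branch into T R  //  T R.
          branch 2.2.1 (add T R):
            ○ open, literals {Q=1, R=1}.
          branch 2.2.2 (add T R):
            ○ open, literals {Q=1, R=1}.
0 branches closed, 7 open.
An open branch gives a satisfying assignment: Q=0.

Satisfiable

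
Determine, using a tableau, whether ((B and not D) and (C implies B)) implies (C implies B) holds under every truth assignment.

Assume the negation and expand:
Initial set: {F (((B and not D) and (C implies B)) implies (C implies B))}.
F (((B and not D) and (C implies B)) implies (C implies B)): α-rule — add T ((B and not D) and (C implies B)), F (C implies B).
T ((B and not D) and (C implies B)): α-rule — add T (B and not D), T (C implies B).
F (C implies B): α-rule — add T C, F B.
T (B and not D): α-rule — add T B, T not D.
× closes — contains both B and not B.
All 1 branch closes.
Every branch closed, so the negation is unsatisfiable and the formula is valid.

Valid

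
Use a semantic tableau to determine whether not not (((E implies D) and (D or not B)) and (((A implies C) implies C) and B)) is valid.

Assume the negation and expand:
Initial set: {not not not (((E implies D) and (D or not B)) and (((A implies C) implies C) and B))}.
not not not (((E implies D) and (D or not B)) and (((A implies C) implies C) and B)): drop double negation, giving not (((E implies D) and (D or not B)) and (((A implies C) implies C) and B)).
not (((E implies D) and (D or not B)) and (((A implies C) implies C) and B)): β-rule — branch into not ((E implies D) and (D or not B))  //  not (((A implies C) implies C) and B).
  branch 1 (add not ((E implies D) and (D or not B))):
    not ((E implies D) and (D or not B)): β-rule — branch into not (E implies D)  //  not (D or not B).
      branch 1.1 (add not (E implies D)):
        not (E implies D): α-rule — add E, not D.
        ○ open, literals {D=false, E=true}.
      branch 1.2 (add not (D or not B)):
        not (D or not B): α-rule — add not D, not not B.
        ○ open, literals {B=true, D=false}.
  branch 2 (add not (((A implies C) implies C) and B)):
    not (((A implies C) implies C) and B): β-rule — branch into not ((A implies C) implies C)  //  not B.
      branch 2.1 (add not ((A implies C) implies C)):
        not ((A implies C) implies C): α-rule — add (A implies C), not C.
        (A implies C): β-rule — branch into not A  //  C.
          branch 2.1.1 (add not A):
            ○ open, literals {A=false, C=false}.
          branch 2.1.2 (add C):
            × closes — contains both C and not C.
      branch 2.2 (add not B):
        ○ open, literals {B=false}.
1 branch closed, 4 open.
An open branch gives a countermodel: D=false, E=true (unmentioned atoms arbitrary); under it the original formula is false.

Not valid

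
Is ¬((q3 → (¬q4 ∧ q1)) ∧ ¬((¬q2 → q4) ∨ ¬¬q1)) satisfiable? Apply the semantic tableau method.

Satisfiable

Initial set: {¬((q3 → (¬q4 ∧ q1)) ∧ ¬((¬q2 → q4) ∨ ¬¬q1))}.
¬((q3 → (¬q4 ∧ q1)) ∧ ¬((¬q2 → q4) ∨ ¬¬q1)): β-rule — branch into ¬(q3 → (¬q4 ∧ q1))  //  ¬¬((¬q2 → q4) ∨ ¬¬q1).
  branch 1 (add ¬(q3 → (¬q4 ∧ q1))):
    ¬(q3 → (¬q4 ∧ q1)): α-rule — add q3, ¬(¬q4 ∧ q1).
    ¬(¬q4 ∧ q1): β-rule — branch into ¬¬q4  //  ¬q1.
      branch 1.1 (add ¬¬q4):
        ○ open, literals {q3=1, q4=1}.
      branch 1.2 (add ¬q1):
        ○ open, literals {q1=0, q3=1}.
  branch 2 (add ¬¬((¬q2 → q4) ∨ ¬¬q1)):
    ¬¬((¬q2 → q4) ∨ ¬¬q1): β-rule — branch into (¬q2 → q4)  //  ¬¬q1.
      branch 2.1 (add (¬q2 → q4)):
        (¬q2 → q4): β-rule — branch into ¬¬q2  //  q4.
          branch 2.1.1 (add ¬¬q2):
            ○ open, literals {q2=1}.
          branch 2.1.2 (add q4):
            ○ open, literals {q4=1}.
      branch 2.2 (add ¬¬q1):
        ¬¬q1: drop double negation, giving q1.
        ○ open, literals {q1=1}.
0 branches closed, 5 open.
An open branch gives a satisfying assignment: q3=1, q4=1.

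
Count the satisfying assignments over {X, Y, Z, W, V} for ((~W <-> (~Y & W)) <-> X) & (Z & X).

2

Initial set: {(((~W <-> (~Y & W)) <-> X) & (Z & X))}.
(((~W <-> (~Y & W)) <-> X) & (Z & X)): α-rule — add ((~W <-> (~Y & W)) <-> X), (Z & X).
(Z & X): α-rule — add Z, X.
((~W <-> (~Y & W)) <-> X): β-rule — branch into (~W <-> (~Y & W)), X  //  ~(~W <-> (~Y & W)), ~X.
  branch 1 (add (~W <-> (~Y & W)), X):
    (~W <-> (~Y & W)): β-rule — branch into ~W, (~Y & W)  //  ~~W, ~(~Y & W).
      branch 1.1 (add ~W, (~Y & W)):
        (~Y & W): α-rule — add ~Y, W.
        × closes — contains both W and ~W.
      branch 1.2 (add ~~W, ~(~Y & W)):
        ~(~Y & W): β-rule — branch into ~~Y  //  ~W.
          branch 1.2.1 (add ~~Y):
            ○ open, literals {W=1, X=1, Y=1, Z=1}.
          branch 1.2.2 (add ~W):
            × closes — contains both W and ~W.
  branch 2 (add ~(~W <-> (~Y & W)), ~X):
    × closes — contains both X and ~X.
3 branches closed, 1 open.
Each open branch fixes some atoms; the unmentioned ones are free. Counting distinct full assignments: branch {W=1, X=1, Y=1, Z=1} (V) contributes 2 new. Total: 2.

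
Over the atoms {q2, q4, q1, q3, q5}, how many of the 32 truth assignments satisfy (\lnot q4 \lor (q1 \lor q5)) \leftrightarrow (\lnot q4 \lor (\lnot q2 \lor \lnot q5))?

Initial set: {((\lnot q4 \lor (q1 \lor q5)) \leftrightarrow (\lnot q4 \lor (\lnot q2 \lor \lnot q5)))}.
((\lnot q4 \lor (q1 \lor q5)) \leftrightarrow (\lnot q4 \lor (\lnot q2 \lor \lnot q5))): β-rule — branch into (\lnot q4 \lor (q1 \lor q5)), (\lnot q4 \lor (\lnot q2 \lor \lnot q5))  //  \lnot (\lnot q4 \lor (q1 \lor q5)), \lnot (\lnot q4 \lor (\lnot q2 \lor \lnot q5)).
  branch 1 (add (\lnot q4 \lor (q1 \lor q5)), (\lnot q4 \lor (\lnot q2 \lor \lnot q5))):
    (\lnot q4 \lor (q1 \lor q5)): β-rule — branch into \lnot q4  //  (q1 \lor q5).
      branch 1.1 (add \lnot q4):
        (\lnot q4 \lor (\lnot q2 \lor \lnot q5)): β-rule — branch into \lnot q4  //  (\lnot q2 \lor \lnot q5).
          branch 1.1.1 (add \lnot q4):
            ○ open, literals {q4=0}.
          branch 1.1.2 (add (\lnot q2 \lor \lnot q5)):
            (\lnot q2 \lor \lnot q5): β-rule — branch into \lnot q2  //  \lnot q5.
              branch 1.1.2.1 (add \lnot q2):
                ○ open, literals {q2=0, q4=0}.
              branch 1.1.2.2 (add \lnot q5):
                ○ open, literals {q4=0, q5=0}.
      branch 1.2 (add (q1 \lor q5)):
        (\lnot q4 \lor (\lnot q2 \lor \lnot q5)): β-rule — branch into \lnot q4  //  (\lnot q2 \lor \lnot q5).
          branch 1.2.1 (add \lnot q4):
            (q1 \lor q5): β-rule — branch into q1  //  q5.
              branch 1.2.1.1 (add q1):
                ○ open, literals {q1=1, q4=0}.
              branch 1.2.1.2 (add q5):
                ○ open, literals {q4=0, q5=1}.
          branch 1.2.2 (add (\lnot q2 \lor \lnot q5)):
            (q1 \lor q5): β-rule — branch into q1  //  q5.
              branch 1.2.2.1 (add q1):
                (\lnot q2 \lor \lnot q5): β-rule — branch into \lnot q2  //  \lnot q5.
                  branch 1.2.2.1.1 (add \lnot q2):
                    ○ open, literals {q1=1, q2=0}.
                  branch 1.2.2.1.2 (add \lnot q5):
                    ○ open, literals {q1=1, q5=0}.
              branch 1.2.2.2 (add q5):
                (\lnot q2 \lor \lnot q5): β-rule — branch into \lnot q2  //  \lnot q5.
                  branch 1.2.2.2.1 (add \lnot q2):
                    ○ open, literals {q2=0, q5=1}.
                  branch 1.2.2.2.2 (add \lnot q5):
                    × closes — contains both q5 and \lnot q5.
  branch 2 (add \lnot (\lnot q4 \lor (q1 \lor q5)), \lnot (\lnot q4 \lor (\lnot q2 \lor \lnot q5))):
    \lnot (\lnot q4 \lor (q1 \lor q5)): α-rule — add \lnot \lnot q4, \lnot (q1 \lor q5).
    \lnot (\lnot q4 \lor (\lnot q2 \lor \lnot q5)): α-rule — add \lnot \lnot q4, \lnot (\lnot q2 \lor \lnot q5).
    \lnot (q1 \lor q5): α-rule — add \lnot q1, \lnot q5.
    \lnot (\lnot q2 \lor \lnot q5): α-rule — add \lnot \lnot q2, \lnot \lnot q5.
    × closes — contains both q5 and \lnot q5.
2 branches closed, 8 open.
Each open branch fixes some atoms; the unmentioned ones are free. Counting distinct full assignments: branch {q4=0} (q2, q1, q3, q5) contributes 16 new; branch {q2=0, q4=0} (q1, q3, q5) contributes 0 new; branch {q4=0, q5=0} (q2, q1, q3) contributes 0 new; branch {q1=1, q4=0} (q2, q3, q5) contributes 0 new; branch {q4=0, q5=1} (q2, q1, q3) contributes 0 new; branch {q1=1, q2=0} (q4, q3, q5) contributes 4 new; branch {q1=1, q5=0} (q2, q4, q3) contributes 2 new; branch {q2=0, q5=1} (q4, q1, q3) contributes 2 new. Total: 24.

24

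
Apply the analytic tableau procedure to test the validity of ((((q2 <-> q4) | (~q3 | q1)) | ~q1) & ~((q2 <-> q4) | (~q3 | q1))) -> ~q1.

Assume the negation and expand:
Initial set: {~(((((q2 <-> q4) | (~q3 | q1)) | ~q1) & ~((q2 <-> q4) | (~q3 | q1))) -> ~q1)}.
~(((((q2 <-> q4) | (~q3 | q1)) | ~q1) & ~((q2 <-> q4) | (~q3 | q1))) -> ~q1): α-rule — add ((((q2 <-> q4) | (~q3 | q1)) | ~q1) & ~((q2 <-> q4) | (~q3 | q1))), ~~q1.
((((q2 <-> q4) | (~q3 | q1)) | ~q1) & ~((q2 <-> q4) | (~q3 | q1))): α-rule — add (((q2 <-> q4) | (~q3 | q1)) | ~q1), ~((q2 <-> q4) | (~q3 | q1)).
~((q2 <-> q4) | (~q3 | q1)): α-rule — add ~(q2 <-> q4), ~(~q3 | q1).
~(~q3 | q1): α-rule — add ~~q3, ~q1.
× closes — contains both q1 and ~q1.
All 1 branch closes.
Every branch closed, so the negation is unsatisfiable and the formula is valid.

Valid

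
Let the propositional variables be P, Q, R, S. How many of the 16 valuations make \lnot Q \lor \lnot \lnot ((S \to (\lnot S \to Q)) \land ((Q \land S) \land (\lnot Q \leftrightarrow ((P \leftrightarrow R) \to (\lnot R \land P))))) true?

10

Initial set: {T (\lnot Q \lor \lnot \lnot ((S \to (\lnot S \to Q)) \land ((Q \land S) \land (\lnot Q \leftrightarrow ((P \leftrightarrow R) \to (\lnot R \land P))))))}.
T (\lnot Q \lor \lnot \lnot ((S \to (\lnot S \to Q)) \land ((Q \land S) \land (\lnot Q \leftrightarrow ((P \leftrightarrow R) \to (\lnot R \land P)))))): β-rule — branch into T \lnot Q  //  T \lnot \lnot ((S \to (\lnot S \to Q)) \land ((Q \land S) \land (\lnot Q \leftrightarrow ((P \leftrightarrow R) \to (\lnot R \land P))))).
  branch 1 (add T \lnot Q):
    ○ open, literals {Q=0}.
  branch 2 (add T \lnot \lnot ((S \to (\lnot S \to Q)) \land ((Q \land S) \land (\lnot Q \leftrightarrow ((P \leftrightarrow R) \to (\lnot R \land P)))))):
    T \lnot \lnot ((S \to (\lnot S \to Q)) \land ((Q \land S) \land (\lnot Q \leftrightarrow ((P \leftrightarrow R) \to (\lnot R \land P))))): drop double negation, giving T ((S \to (\lnot S \to Q)) \land ((Q \land S) \land (\lnot Q \leftrightarrow ((P \leftrightarrow R) \to (\lnot R \land P))))).
    T ((S \to (\lnot S \to Q)) \land ((Q \land S) \land (\lnot Q \leftrightarrow ((P \leftrightarrow R) \to (\lnot R \land P))))): α-rule — add T (S \to (\lnot S \to Q)), T ((Q \land S) \land (\lnot Q \leftrightarrow ((P \leftrightarrow R) \to (\lnot R \land P)))).
    T ((Q \land S) \land (\lnot Q \leftrightarrow ((P \leftrightarrow R) \to (\lnot R \land P)))): α-rule — add T (Q \land S), T (\lnot Q \leftrightarrow ((P \leftrightarrow R) \to (\lnot R \land P))).
    T (Q \land S): α-rule — add T Q, T S.
    T (S \to (\lnot S \to Q)): β-rule — branch into F S  //  T (\lnot S \to Q).
      branch 2.1 (add F S):
        × closes — contains both S and \lnot S.
      branch 2.2 (add T (\lnot S \to Q)):
        T (\lnot Q \leftrightarrow ((P \leftrightarrow R) \to (\lnot R \land P))): β-rule — branch into T \lnot Q, T ((P \leftrightarrow R) \to (\lnot R \land P))  //  F \lnot Q, F ((P \leftrightarrow R) \to (\lnot R \land P)).
          branch 2.2.1 (add T \lnot Q, T ((P \leftrightarrow R) \to (\lnot R \land P))):
            × closes — contains both Q and \lnot Q.
          branch 2.2.2 (add F \lnot Q, F ((P \leftrightarrow R) \to (\lnot R \land P))):
            F ((P \leftrightarrow R) \to (\lnot R \land P)): α-rule — add T (P \leftrightarrow R), F (\lnot R \land P).
            T (\lnot S \to Q): β-rule — branch into F \lnot S  //  T Q.
              branch 2.2.2.1 (add F \lnot S):
                T (P \leftrightarrow R): β-rule — branch into T P, T R  //  F P, F R.
                  branch 2.2.2.1.1 (add T P, T R):
                    F (\lnot R \land P): β-rule — branch into F \lnot R  //  F P.
                      branch 2.2.2.1.1.1 (add F \lnot R):
                        ○ open, literals {P=1, Q=1, R=1, S=1}.
                      branch 2.2.2.1.1.2 (add F P):
                        × closes — contains both P and \lnot P.
                  branch 2.2.2.1.2 (add F P, F R):
                    F (\lnot R \land P): β-rule — branch into F \lnot R  //  F P.
                      branch 2.2.2.1.2.1 (add F \lnot R):
                        × closes — contains both R and \lnot R.
                      branch 2.2.2.1.2.2 (add F P):
                        ○ open, literals {P=0, Q=1, R=0, S=1}.
              branch 2.2.2.2 (add T Q):
                T (P \leftrightarrow R): β-rule — branch into T P, T R  //  F P, F R.
                  branch 2.2.2.2.1 (add T P, T R):
                    F (\lnot R \land P): β-rule — branch into F \lnot R  //  F P.
                      branch 2.2.2.2.1.1 (add F \lnot R):
                        ○ open, literals {P=1, Q=1, R=1, S=1}.
                      branch 2.2.2.2.1.2 (add F P):
                        × closes — contains both P and \lnot P.
                  branch 2.2.2.2.2 (add F P, F R):
                    F (\lnot R \land P): β-rule — branch into F \lnot R  //  F P.
                      branch 2.2.2.2.2.1 (add F \lnot R):
                        × closes — contains both R and \lnot R.
                      branch 2.2.2.2.2.2 (add F P):
                        ○ open, literals {P=0, Q=1, R=0, S=1}.
6 branches closed, 5 open.
Each open branch fixes some atoms; the unmentioned ones are free. Counting distinct full assignments: branch {Q=0} (P, R, S) contributes 8 new; branch {P=1, Q=1, R=1, S=1} (none free) contributes 1 new; branch {P=0, Q=1, R=0, S=1} (none free) contributes 1 new; branch {P=1, Q=1, R=1, S=1} (none free) contributes 0 new; branch {P=0, Q=1, R=0, S=1} (none free) contributes 0 new. Total: 10.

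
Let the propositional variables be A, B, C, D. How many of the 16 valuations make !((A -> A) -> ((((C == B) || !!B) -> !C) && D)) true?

10

Initial set: {!((A -> A) -> ((((C == B) || !!B) -> !C) && D))}.
!((A -> A) -> ((((C == B) || !!B) -> !C) && D)): α-rule — add (A -> A), !((((C == B) || !!B) -> !C) && D).
(A -> A): β-rule — branch into !A  //  A.
  branch 1 (add !A):
    !((((C == B) || !!B) -> !C) && D): β-rule — branch into !(((C == B) || !!B) -> !C)  //  !D.
      branch 1.1 (add !(((C == B) || !!B) -> !C)):
        !(((C == B) || !!B) -> !C): α-rule — add ((C == B) || !!B), !!C.
        ((C == B) || !!B): β-rule — branch into (C == B)  //  !!B.
          branch 1.1.1 (add (C == B)):
            (C == B): β-rule — branch into C, B  //  !C, !B.
              branch 1.1.1.1 (add C, B):
                ○ open, literals {A=false, B=true, C=true}.
              branch 1.1.1.2 (add !C, !B):
                × closes — contains both C and !C.
          branch 1.1.2 (add !!B):
            !!B: drop double negation, giving B.
            ○ open, literals {A=false, B=true, C=true}.
      branch 1.2 (add !D):
        ○ open, literals {A=false, D=false}.
  branch 2 (add A):
    !((((C == B) || !!B) -> !C) && D): β-rule — branch into !(((C == B) || !!B) -> !C)  //  !D.
      branch 2.1 (add !(((C == B) || !!B) -> !C)):
        !(((C == B) || !!B) -> !C): α-rule — add ((C == B) || !!B), !!C.
        ((C == B) || !!B): β-rule — branch into (C == B)  //  !!B.
          branch 2.1.1 (add (C == B)):
            (C == B): β-rule — branch into C, B  //  !C, !B.
              branch 2.1.1.1 (add C, B):
                ○ open, literals {A=true, B=true, C=true}.
              branch 2.1.1.2 (add !C, !B):
                × closes — contains both C and !C.
          branch 2.1.2 (add !!B):
            !!B: drop double negation, giving B.
            ○ open, literals {A=true, B=true, C=true}.
      branch 2.2 (add !D):
        ○ open, literals {A=true, D=false}.
2 branches closed, 6 open.
Each open branch fixes some atoms; the unmentioned ones are free. Counting distinct full assignments: branch {A=false, B=true, C=true} (D) contributes 2 new; branch {A=false, B=true, C=true} (D) contributes 0 new; branch {A=false, D=false} (B, C) contributes 3 new; branch {A=true, B=true, C=true} (D) contributes 2 new; branch {A=true, B=true, C=true} (D) contributes 0 new; branch {A=true, D=false} (B, C) contributes 3 new. Total: 10.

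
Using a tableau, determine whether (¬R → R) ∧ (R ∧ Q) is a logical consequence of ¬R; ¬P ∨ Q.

Initial set: {¬R; (¬P ∨ Q); ¬((¬R → R) ∧ (R ∧ Q))}.
(¬P ∨ Q): β-rule — branch into ¬P  //  Q.
  branch 1 (add ¬P):
    ¬((¬R → R) ∧ (R ∧ Q)): β-rule — branch into ¬(¬R → R)  //  ¬(R ∧ Q).
      branch 1.1 (add ¬(¬R → R)):
        ¬(¬R → R): α-rule — add ¬R, ¬R.
        ○ open, literals {P=false, R=false}.
      branch 1.2 (add ¬(R ∧ Q)):
        ¬(R ∧ Q): β-rule — branch into ¬R  //  ¬Q.
          branch 1.2.1 (add ¬R):
            ○ open, literals {P=false, R=false}.
          branch 1.2.2 (add ¬Q):
            ○ open, literals {P=false, Q=false, R=false}.
  branch 2 (add Q):
    ¬((¬R → R) ∧ (R ∧ Q)): β-rule — branch into ¬(¬R → R)  //  ¬(R ∧ Q).
      branch 2.1 (add ¬(¬R → R)):
        ¬(¬R → R): α-rule — add ¬R, ¬R.
        ○ open, literals {Q=true, R=false}.
      branch 2.2 (add ¬(R ∧ Q)):
        ¬(R ∧ Q): β-rule — branch into ¬R  //  ¬Q.
          branch 2.2.1 (add ¬R):
            ○ open, literals {Q=true, R=false}.
          branch 2.2.2 (add ¬Q):
            × closes — contains both Q and ¬Q.
1 branch closed, 5 open.
An open branch gives a countermodel: P=false, R=false (unmentioned atoms arbitrary); the premises hold there but the conclusion fails.

No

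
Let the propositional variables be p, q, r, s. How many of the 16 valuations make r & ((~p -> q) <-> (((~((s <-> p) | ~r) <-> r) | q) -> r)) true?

Initial set: {(r & ((~p -> q) <-> (((~((s <-> p) | ~r) <-> r) | q) -> r)))}.
(r & ((~p -> q) <-> (((~((s <-> p) | ~r) <-> r) | q) -> r))): α-rule — add r, ((~p -> q) <-> (((~((s <-> p) | ~r) <-> r) | q) -> r)).
((~p -> q) <-> (((~((s <-> p) | ~r) <-> r) | q) -> r)): β-rule — branch into (~p -> q), (((~((s <-> p) | ~r) <-> r) | q) -> r)  //  ~(~p -> q), ~(((~((s <-> p) | ~r) <-> r) | q) -> r).
  branch 1 (add (~p -> q), (((~((s <-> p) | ~r) <-> r) | q) -> r)):
    (~p -> q): β-rule — branch into ~~p  //  q.
      branch 1.1 (add ~~p):
        (((~((s <-> p) | ~r) <-> r) | q) -> r): β-rule — branch into ~((~((s <-> p) | ~r) <-> r) | q)  //  r.
          branch 1.1.1 (add ~((~((s <-> p) | ~r) <-> r) | q)):
            ~((~((s <-> p) | ~r) <-> r) | q): α-rule — add ~(~((s <-> p) | ~r) <-> r), ~q.
            ~(~((s <-> p) | ~r) <-> r): β-rule — branch into ~((s <-> p) | ~r), ~r  //  ~~((s <-> p) | ~r), r.
              branch 1.1.1.1 (add ~((s <-> p) | ~r), ~r):
                × closes — contains both r and ~r.
              branch 1.1.1.2 (add ~~((s <-> p) | ~r), r):
                ~~((s <-> p) | ~r): β-rule — branch into (s <-> p)  //  ~r.
                  branch 1.1.1.2.1 (add (s <-> p)):
                    (s <-> p): β-rule — branch into s, p  //  ~s, ~p.
                      branch 1.1.1.2.1.1 (add s, p):
                        ○ open, literals {p=1, q=0, r=1, s=1}.
                      branch 1.1.1.2.1.2 (add ~s, ~p):
                        × closes — contains both p and ~p.
                  branch 1.1.1.2.2 (add ~r):
                    × closes — contains both r and ~r.
          branch 1.1.2 (add r):
            ○ open, literals {p=1, r=1}.
      branch 1.2 (add q):
        (((~((s <-> p) | ~r) <-> r) | q) -> r): β-rule — branch into ~((~((s <-> p) | ~r) <-> r) | q)  //  r.
          branch 1.2.1 (add ~((~((s <-> p) | ~r) <-> r) | q)):
            ~((~((s <-> p) | ~r) <-> r) | q): α-rule — add ~(~((s <-> p) | ~r) <-> r), ~q.
            × closes — contains both q and ~q.
          branch 1.2.2 (add r):
            ○ open, literals {q=1, r=1}.
  branch 2 (add ~(~p -> q), ~(((~((s <-> p) | ~r) <-> r) | q) -> r)):
    ~(~p -> q): α-rule — add ~p, ~q.
    ~(((~((s <-> p) | ~r) <-> r) | q) -> r): α-rule — add ((~((s <-> p) | ~r) <-> r) | q), ~r.
    × closes — contains both r and ~r.
5 branches closed, 3 open.
Each open branch fixes some atoms; the unmentioned ones are free. Counting distinct full assignments: branch {p=1, q=0, r=1, s=1} (none free) contributes 1 new; branch {p=1, r=1} (q, s) contributes 3 new; branch {q=1, r=1} (p, s) contributes 2 new. Total: 6.

6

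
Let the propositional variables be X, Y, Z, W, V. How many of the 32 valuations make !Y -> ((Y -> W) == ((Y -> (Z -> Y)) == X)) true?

Initial set: {(!Y -> ((Y -> W) == ((Y -> (Z -> Y)) == X)))}.
(!Y -> ((Y -> W) == ((Y -> (Z -> Y)) == X))): β-rule — branch into !!Y  //  ((Y -> W) == ((Y -> (Z -> Y)) == X)).
  branch 1 (add !!Y):
    ○ open, literals {Y=true}.
  branch 2 (add ((Y -> W) == ((Y -> (Z -> Y)) == X))):
    ((Y -> W) == ((Y -> (Z -> Y)) == X)): β-rule — branch into (Y -> W), ((Y -> (Z -> Y)) == X)  //  !(Y -> W), !((Y -> (Z -> Y)) == X).
      branch 2.1 (add (Y -> W), ((Y -> (Z -> Y)) == X)):
        (Y -> W): β-rule — branch into !Y  //  W.
          branch 2.1.1 (add !Y):
            ((Y -> (Z -> Y)) == X): β-rule — branch into (Y -> (Z -> Y)), X  //  !(Y -> (Z -> Y)), !X.
              branch 2.1.1.1 (add (Y -> (Z -> Y)), X):
                (Y -> (Z -> Y)): β-rule — branch into !Y  //  (Z -> Y).
                  branch 2.1.1.1.1 (add !Y):
                    ○ open, literals {X=true, Y=false}.
                  branch 2.1.1.1.2 (add (Z -> Y)):
                    (Z -> Y): β-rule — branch into !Z  //  Y.
                      branch 2.1.1.1.2.1 (add !Z):
                        ○ open, literals {X=true, Y=false, Z=false}.
                      branch 2.1.1.1.2.2 (add Y):
                        × closes — contains both Y and !Y.
              branch 2.1.1.2 (add !(Y -> (Z -> Y)), !X):
                !(Y -> (Z -> Y)): α-rule — add Y, !(Z -> Y).
                × closes — contains both Y and !Y.
          branch 2.1.2 (add W):
            ((Y -> (Z -> Y)) == X): β-rule — branch into (Y -> (Z -> Y)), X  //  !(Y -> (Z -> Y)), !X.
              branch 2.1.2.1 (add (Y -> (Z -> Y)), X):
                (Y -> (Z -> Y)): β-rule — branch into !Y  //  (Z -> Y).
                  branch 2.1.2.1.1 (add !Y):
                    ○ open, literals {W=true, X=true, Y=false}.
                  branch 2.1.2.1.2 (add (Z -> Y)):
                    (Z -> Y): β-rule — branch into !Z  //  Y.
                      branch 2.1.2.1.2.1 (add !Z):
                        ○ open, literals {W=true, X=true, Z=false}.
                      branch 2.1.2.1.2.2 (add Y):
                        ○ open, literals {W=true, X=true, Y=true}.
              branch 2.1.2.2 (add !(Y -> (Z -> Y)), !X):
                !(Y -> (Z -> Y)): α-rule — add Y, !(Z -> Y).
                !(Z -> Y): α-rule — add Z, !Y.
                × closes — contains both Y and !Y.
      branch 2.2 (add !(Y -> W), !((Y -> (Z -> Y)) == X)):
        !(Y -> W): α-rule — add Y, !W.
        !((Y -> (Z -> Y)) == X): β-rule — branch into (Y -> (Z -> Y)), !X  //  !(Y -> (Z -> Y)), X.
          branch 2.2.1 (add (Y -> (Z -> Y)), !X):
            (Y -> (Z -> Y)): β-rule — branch into !Y  //  (Z -> Y).
              branch 2.2.1.1 (add !Y):
                × closes — contains both Y and !Y.
              branch 2.2.1.2 (add (Z -> Y)):
                (Z -> Y): β-rule — branch into !Z  //  Y.
                  branch 2.2.1.2.1 (add !Z):
                    ○ open, literals {W=false, X=false, Y=true, Z=false}.
                  branch 2.2.1.2.2 (add Y):
                    ○ open, literals {W=false, X=false, Y=true}.
          branch 2.2.2 (add !(Y -> (Z -> Y)), X):
            !(Y -> (Z -> Y)): α-rule — add Y, !(Z -> Y).
            !(Z -> Y): α-rule — add Z, !Y.
            × closes — contains both Y and !Y.
5 branches closed, 8 open.
Each open branch fixes some atoms; the unmentioned ones are free. Counting distinct full assignments: branch {Y=true} (X, Z, W, V) contributes 16 new; branch {X=true, Y=false} (Z, W, V) contributes 8 new; branch {X=true, Y=false, Z=false} (W, V) contributes 0 new; branch {W=true, X=true, Y=false} (Z, V) contributes 0 new; branch {W=true, X=true, Z=false} (Y, V) contributes 0 new; branch {W=true, X=true, Y=true} (Z, V) contributes 0 new; branch {W=false, X=false, Y=true, Z=false} (V) contributes 0 new; branch {W=false, X=false, Y=true} (Z, V) contributes 0 new. Total: 24.

24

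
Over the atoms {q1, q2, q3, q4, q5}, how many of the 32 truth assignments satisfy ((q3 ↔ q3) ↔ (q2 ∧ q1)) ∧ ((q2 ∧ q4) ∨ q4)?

4

Initial set: {T (((q3 ↔ q3) ↔ (q2 ∧ q1)) ∧ ((q2 ∧ q4) ∨ q4))}.
T (((q3 ↔ q3) ↔ (q2 ∧ q1)) ∧ ((q2 ∧ q4) ∨ q4)): α-rule — add T ((q3 ↔ q3) ↔ (q2 ∧ q1)), T ((q2 ∧ q4) ∨ q4).
T ((q3 ↔ q3) ↔ (q2 ∧ q1)): β-rule — branch into T (q3 ↔ q3), T (q2 ∧ q1)  //  F (q3 ↔ q3), F (q2 ∧ q1).
  branch 1 (add T (q3 ↔ q3), T (q2 ∧ q1)):
    T (q2 ∧ q1): α-rule — add T q2, T q1.
    T ((q2 ∧ q4) ∨ q4): β-rule — branch into T (q2 ∧ q4)  //  T q4.
      branch 1.1 (add T (q2 ∧ q4)):
        T (q2 ∧ q4): α-rule — add T q2, T q4.
        T (q3 ↔ q3): β-rule — branch into T q3, T q3  //  F q3, F q3.
          branch 1.1.1 (add T q3, T q3):
            ○ open, literals {q1=1, q2=1, q3=1, q4=1}.
          branch 1.1.2 (add F q3, F q3):
            ○ open, literals {q1=1, q2=1, q3=0, q4=1}.
      branch 1.2 (add T q4):
        T (q3 ↔ q3): β-rule — branch into T q3, T q3  //  F q3, F q3.
          branch 1.2.1 (add T q3, T q3):
            ○ open, literals {q1=1, q2=1, q3=1, q4=1}.
          branch 1.2.2 (add F q3, F q3):
            ○ open, literals {q1=1, q2=1, q3=0, q4=1}.
  branch 2 (add F (q3 ↔ q3), F (q2 ∧ q1)):
    T ((q2 ∧ q4) ∨ q4): β-rule — branch into T (q2 ∧ q4)  //  T q4.
      branch 2.1 (add T (q2 ∧ q4)):
        T (q2 ∧ q4): α-rule — add T q2, T q4.
        F (q3 ↔ q3): β-rule — branch into T q3, F q3  //  F q3, T q3.
          branch 2.1.1 (add T q3, F q3):
            × closes — contains both q3 and ¬q3.
          branch 2.1.2 (add F q3, T q3):
            × closes — contains both q3 and ¬q3.
      branch 2.2 (add T q4):
        F (q3 ↔ q3): β-rule — branch into T q3, F q3  //  F q3, T q3.
          branch 2.2.1 (add T q3, F q3):
            × closes — contains both q3 and ¬q3.
          branch 2.2.2 (add F q3, T q3):
            × closes — contains both q3 and ¬q3.
4 branches closed, 4 open.
Each open branch fixes some atoms; the unmentioned ones are free. Counting distinct full assignments: branch {q1=1, q2=1, q3=1, q4=1} (q5) contributes 2 new; branch {q1=1, q2=1, q3=0, q4=1} (q5) contributes 2 new; branch {q1=1, q2=1, q3=1, q4=1} (q5) contributes 0 new; branch {q1=1, q2=1, q3=0, q4=1} (q5) contributes 0 new. Total: 4.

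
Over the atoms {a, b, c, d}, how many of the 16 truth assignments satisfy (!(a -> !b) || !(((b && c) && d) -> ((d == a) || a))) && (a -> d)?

Initial set: {((!(a -> !b) || !(((b && c) && d) -> ((d == a) || a))) && (a -> d))}.
((!(a -> !b) || !(((b && c) && d) -> ((d == a) || a))) && (a -> d)): α-rule — add (!(a -> !b) || !(((b && c) && d) -> ((d == a) || a))), (a -> d).
(!(a -> !b) || !(((b && c) && d) -> ((d == a) || a))): β-rule — branch into !(a -> !b)  //  !(((b && c) && d) -> ((d == a) || a)).
  branch 1 (add !(a -> !b)):
    !(a -> !b): α-rule — add a, !!b.
    (a -> d): β-rule — branch into !a  //  d.
      branch 1.1 (add !a):
        × closes — contains both a and !a.
      branch 1.2 (add d):
        ○ open, literals {a=1, b=1, d=1}.
  branch 2 (add !(((b && c) && d) -> ((d == a) || a))):
    !(((b && c) && d) -> ((d == a) || a)): α-rule — add ((b && c) && d), !((d == a) || a).
    ((b && c) && d): α-rule — add (b && c), d.
    !((d == a) || a): α-rule — add !(d == a), !a.
    (b && c): α-rule — add b, c.
    (a -> d): β-rule — branch into !a  //  d.
      branch 2.1 (add !a):
        !(d == a): β-rule — branch into d, !a  //  !d, a.
          branch 2.1.1 (add d, !a):
            ○ open, literals {a=0, b=1, c=1, d=1}.
          branch 2.1.2 (add !d, a):
            × closes — contains both d and !d.
      branch 2.2 (add d):
        !(d == a): β-rule — branch into d, !a  //  !d, a.
          branch 2.2.1 (add d, !a):
            ○ open, literals {a=0, b=1, c=1, d=1}.
          branch 2.2.2 (add !d, a):
            × closes — contains both d and !d.
3 branches closed, 3 open.
Each open branch fixes some atoms; the unmentioned ones are free. Counting distinct full assignments: branch {a=1, b=1, d=1} (c) contributes 2 new; branch {a=0, b=1, c=1, d=1} (none free) contributes 1 new; branch {a=0, b=1, c=1, d=1} (none free) contributes 0 new. Total: 3.

3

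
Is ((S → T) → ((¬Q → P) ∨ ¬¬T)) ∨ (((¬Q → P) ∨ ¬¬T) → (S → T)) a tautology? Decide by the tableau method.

Assume the negation and expand:
Initial set: {¬(((S → T) → ((¬Q → P) ∨ ¬¬T)) ∨ (((¬Q → P) ∨ ¬¬T) → (S → T)))}.
¬(((S → T) → ((¬Q → P) ∨ ¬¬T)) ∨ (((¬Q → P) ∨ ¬¬T) → (S → T))): α-rule — add ¬((S → T) → ((¬Q → P) ∨ ¬¬T)), ¬(((¬Q → P) ∨ ¬¬T) → (S → T)).
¬((S → T) → ((¬Q → P) ∨ ¬¬T)): α-rule — add (S → T), ¬((¬Q → P) ∨ ¬¬T).
¬(((¬Q → P) ∨ ¬¬T) → (S → T)): α-rule — add ((¬Q → P) ∨ ¬¬T), ¬(S → T).
¬((¬Q → P) ∨ ¬¬T): α-rule — add ¬(¬Q → P), ¬¬¬T.
¬(S → T): α-rule — add S, ¬T.
¬(¬Q → P): α-rule — add ¬Q, ¬P.
¬¬¬T: drop double negation, giving ¬T.
(S → T): β-rule — branch into ¬S  //  T.
  branch 1 (add ¬S):
    × closes — contains both S and ¬S.
  branch 2 (add T):
    × closes — contains both T and ¬T.
All 2 branches close.
Every branch closed, so the negation is unsatisfiable and the formula is valid.

Valid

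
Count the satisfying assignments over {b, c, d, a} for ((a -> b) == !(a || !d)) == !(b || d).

8

Initial set: {T (((a -> b) == !(a || !d)) == !(b || d))}.
T (((a -> b) == !(a || !d)) == !(b || d)): β-rule — branch into T ((a -> b) == !(a || !d)), T !(b || d)  //  F ((a -> b) == !(a || !d)), F !(b || d).
  branch 1 (add T ((a -> b) == !(a || !d)), T !(b || d)):
    T !(b || d): α-rule — add F b, F d.
    T ((a -> b) == !(a || !d)): β-rule — branch into T (a -> b), T !(a || !d)  //  F (a -> b), F !(a || !d).
      branch 1.1 (add T (a -> b), T !(a || !d)):
        T !(a || !d): α-rule — add F a, F !d.
        × closes — contains both d and !d.
      branch 1.2 (add F (a -> b), F !(a || !d)):
        F (a -> b): α-rule — add T a, F b.
        F !(a || !d): β-rule — branch into T a  //  T !d.
          branch 1.2.1 (add T a):
            ○ open, literals {a=1, b=0, d=0}.
          branch 1.2.2 (add T !d):
            ○ open, literals {a=1, b=0, d=0}.
  branch 2 (add F ((a -> b) == !(a || !d)), F !(b || d)):
    F ((a -> b) == !(a || !d)): β-rule — branch into T (a -> b), F !(a || !d)  //  F (a -> b), T !(a || !d).
      branch 2.1 (add T (a -> b), F !(a || !d)):
        F !(b || d): β-rule — branch into T b  //  T d.
          branch 2.1.1 (add T b):
            T (a -> b): β-rule — branch into F a  //  T b.
              branch 2.1.1.1 (add F a):
                F !(a || !d): β-rule — branch into T a  //  T !d.
                  branch 2.1.1.1.1 (add T a):
                    × closes — contains both a and !a.
                  branch 2.1.1.1.2 (add T !d):
                    ○ open, literals {a=0, b=1, d=0}.
              branch 2.1.1.2 (add T b):
                F !(a || !d): β-rule — branch into T a  //  T !d.
                  branch 2.1.1.2.1 (add T a):
                    ○ open, literals {a=1, b=1}.
                  branch 2.1.1.2.2 (add T !d):
                    ○ open, literals {b=1, d=0}.
          branch 2.1.2 (add T d):
            T (a -> b): β-rule — branch into F a  //  T b.
              branch 2.1.2.1 (add F a):
                F !(a || !d): β-rule — branch into T a  //  T !d.
                  branch 2.1.2.1.1 (add T a):
                    × closes — contains both a and !a.
                  branch 2.1.2.1.2 (add T !d):
                    × closes — contains both d and !d.
              branch 2.1.2.2 (add T b):
                F !(a || !d): β-rule — branch into T a  //  T !d.
                  branch 2.1.2.2.1 (add T a):
                    ○ open, literals {a=1, b=1, d=1}.
                  branch 2.1.2.2.2 (add T !d):
                    × closes — contains both d and !d.
      branch 2.2 (add F (a -> b), T !(a || !d)):
        F (a -> b): α-rule — add T a, F b.
        T !(a || !d): α-rule — add F a, F !d.
        × closes — contains both a and !a.
6 branches closed, 6 open.
Each open branch fixes some atoms; the unmentioned ones are free. Counting distinct full assignments: branch {a=1, b=0, d=0} (c) contributes 2 new; branch {a=1, b=0, d=0} (c) contributes 0 new; branch {a=0, b=1, d=0} (c) contributes 2 new; branch {a=1, b=1} (c, d) contributes 4 new; branch {b=1, d=0} (c, a) contributes 0 new; branch {a=1, b=1, d=1} (c) contributes 0 new. Total: 8.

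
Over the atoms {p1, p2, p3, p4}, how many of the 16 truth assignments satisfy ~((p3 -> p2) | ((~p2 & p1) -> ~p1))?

2

Initial set: {~((p3 -> p2) | ((~p2 & p1) -> ~p1))}.
~((p3 -> p2) | ((~p2 & p1) -> ~p1)): α-rule — add ~(p3 -> p2), ~((~p2 & p1) -> ~p1).
~(p3 -> p2): α-rule — add p3, ~p2.
~((~p2 & p1) -> ~p1): α-rule — add (~p2 & p1), ~~p1.
(~p2 & p1): α-rule — add ~p2, p1.
○ open, literals {p1=T, p2=F, p3=T}.
0 branches closed, 1 open.
Each open branch fixes some atoms; the unmentioned ones are free. Counting distinct full assignments: branch {p1=T, p2=F, p3=T} (p4) contributes 2 new. Total: 2.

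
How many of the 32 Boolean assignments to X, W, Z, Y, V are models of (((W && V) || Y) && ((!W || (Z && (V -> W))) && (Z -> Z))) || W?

Initial set: {((((W && V) || Y) && ((!W || (Z && (V -> W))) && (Z -> Z))) || W)}.
((((W && V) || Y) && ((!W || (Z && (V -> W))) && (Z -> Z))) || W): β-rule — branch into (((W && V) || Y) && ((!W || (Z && (V -> W))) && (Z -> Z)))  //  W.
  branch 1 (add (((W && V) || Y) && ((!W || (Z && (V -> W))) && (Z -> Z)))):
    (((W && V) || Y) && ((!W || (Z && (V -> W))) && (Z -> Z))): α-rule — add ((W && V) || Y), ((!W || (Z && (V -> W))) && (Z -> Z)).
    ((!W || (Z && (V -> W))) && (Z -> Z)): α-rule — add (!W || (Z && (V -> W))), (Z -> Z).
    ((W && V) || Y): β-rule — branch into (W && V)  //  Y.
      branch 1.1 (add (W && V)):
        (W && V): α-rule — add W, V.
        (!W || (Z && (V -> W))): β-rule — branch into !W  //  (Z && (V -> W)).
          branch 1.1.1 (add !W):
            × closes — contains both W and !W.
          branch 1.1.2 (add (Z && (V -> W))):
            (Z && (V -> W)): α-rule — add Z, (V -> W).
            (Z -> Z): β-rule — branch into !Z  //  Z.
              branch 1.1.2.1 (add !Z):
                × closes — contains both Z and !Z.
              branch 1.1.2.2 (add Z):
                (V -> W): β-rule — branch into !V  //  W.
                  branch 1.1.2.2.1 (add !V):
                    × closes — contains both V and !V.
                  branch 1.1.2.2.2 (add W):
                    ○ open, literals {V=true, W=true, Z=true}.
      branch 1.2 (add Y):
        (!W || (Z && (V -> W))): β-rule — branch into !W  //  (Z && (V -> W)).
          branch 1.2.1 (add !W):
            (Z -> Z): β-rule — branch into !Z  //  Z.
              branch 1.2.1.1 (add !Z):
                ○ open, literals {W=false, Y=true, Z=false}.
              branch 1.2.1.2 (add Z):
                ○ open, literals {W=false, Y=true, Z=true}.
          branch 1.2.2 (add (Z && (V -> W))):
            (Z && (V -> W)): α-rule — add Z, (V -> W).
            (Z -> Z): β-rule — branch into !Z  //  Z.
              branch 1.2.2.1 (add !Z):
                × closes — contains both Z and !Z.
              branch 1.2.2.2 (add Z):
                (V -> W): β-rule — branch into !V  //  W.
                  branch 1.2.2.2.1 (add !V):
                    ○ open, literals {V=false, Y=true, Z=true}.
                  branch 1.2.2.2.2 (add W):
                    ○ open, literals {W=true, Y=true, Z=true}.
  branch 2 (add W):
    ○ open, literals {W=true}.
4 branches closed, 6 open.
Each open branch fixes some atoms; the unmentioned ones are free. Counting distinct full assignments: branch {V=true, W=true, Z=true} (X, Y) contributes 4 new; branch {W=false, Y=true, Z=false} (X, V) contributes 4 new; branch {W=false, Y=true, Z=true} (X, V) contributes 4 new; branch {V=false, Y=true, Z=true} (X, W) contributes 2 new; branch {W=true, Y=true, Z=true} (X, V) contributes 0 new; branch {W=true} (X, Z, Y, V) contributes 10 new. Total: 24.

24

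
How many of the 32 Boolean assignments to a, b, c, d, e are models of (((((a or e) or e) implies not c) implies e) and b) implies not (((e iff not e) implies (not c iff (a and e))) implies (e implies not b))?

Initial set: {T ((((((a or e) or e) implies not c) implies e) and b) implies not (((e iff not e) implies (not c iff (a and e))) implies (e implies not b)))}.
T ((((((a or e) or e) implies not c) implies e) and b) implies not (((e iff not e) implies (not c iff (a and e))) implies (e implies not b))): β-rule — branch into F (((((a or e) or e) implies not c) implies e) and b)  //  T not (((e iff not e) implies (not c iff (a and e))) implies (e implies not b)).
  branch 1 (add F (((((a or e) or e) implies not c) implies e) and b)):
    F (((((a or e) or e) implies not c) implies e) and b): β-rule — branch into F ((((a or e) or e) implies not c) implies e)  //  F b.
      branch 1.1 (add F ((((a or e) or e) implies not c) implies e)):
        F ((((a or e) or e) implies not c) implies e): α-rule — add T (((a or e) or e) implies not c), F e.
        T (((a or e) or e) implies not c): β-rule — branch into F ((a or e) or e)  //  T not c.
          branch 1.1.1 (add F ((a or e) or e)):
            F ((a or e) or e): α-rule — add F (a or e), F e.
            F (a or e): α-rule — add F a, F e.
            ○ open, literals {a=0, e=0}.
          branch 1.1.2 (add T not c):
            ○ open, literals {c=0, e=0}.
      branch 1.2 (add F b):
        ○ open, literals {b=0}.
  branch 2 (add T not (((e iff not e) implies (not c iff (a and e))) implies (e implies not b))):
    T not (((e iff not e) implies (not c iff (a and e))) implies (e implies not b)): α-rule — add T ((e iff not e) implies (not c iff (a and e))), F (e implies not b).
    F (e implies not b): α-rule — add T e, F not b.
    T ((e iff not e) implies (not c iff (a and e))): β-rule — branch into F (e iff not e)  //  T (not c iff (a and e)).
      branch 2.1 (add F (e iff not e)):
        F (e iff not e): β-rule — branch into T e, F not e  //  F e, T not e.
          branch 2.1.1 (add T e, F not e):
            ○ open, literals {b=1, e=1}.
          branch 2.1.2 (add F e, T not e):
            × closes — contains both e and not e.
      branch 2.2 (add T (not c iff (a and e))):
        T (not c iff (a and e)): β-rule — branch into T not c, T (a and e)  //  F not c, F (a and e).
          branch 2.2.1 (add T not c, T (a and e)):
            T (a and e): α-rule — add T a, T e.
            ○ open, literals {a=1, b=1, c=0, e=1}.
          branch 2.2.2 (add F not c, F (a and e)):
            F (a and e): β-rule — branch into F a  //  F e.
              branch 2.2.2.1 (add F a):
                ○ open, literals {a=0, b=1, c=1, e=1}.
              branch 2.2.2.2 (add F e):
                × closes — contains both e and not e.
2 branches closed, 6 open.
Each open branch fixes some atoms; the unmentioned ones are free. Counting distinct full assignments: branch {a=0, e=0} (b, c, d) contributes 8 new; branch {c=0, e=0} (a, b, d) contributes 4 new; branch {b=0} (a, c, d, e) contributes 10 new; branch {b=1, e=1} (a, c, d) contributes 8 new; branch {a=1, b=1, c=0, e=1} (d) contributes 0 new; branch {a=0, b=1, c=1, e=1} (d) contributes 0 new. Total: 30.

30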